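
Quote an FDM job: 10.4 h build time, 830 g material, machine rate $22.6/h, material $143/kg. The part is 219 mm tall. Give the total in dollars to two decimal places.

$353.73

Machine-time cost: 22.6 × 10.4 → $235.04.
Material charge = 143 × 830/1000, so $118.69.
Job cost: 235.04 + 118.69 = $353.73.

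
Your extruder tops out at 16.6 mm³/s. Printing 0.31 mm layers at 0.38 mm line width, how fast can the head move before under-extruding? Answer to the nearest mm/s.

Bead cross-section = 0.31 × 0.38, so 0.1178 mm².
Max speed = 16.6 / 0.1178 = 140.92 ≈ 141 mm/s.

141 mm/s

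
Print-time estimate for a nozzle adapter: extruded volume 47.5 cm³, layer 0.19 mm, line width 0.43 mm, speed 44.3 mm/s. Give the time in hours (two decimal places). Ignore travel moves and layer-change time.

Line area = 0.19 × 0.43 = 0.0817 mm².
Toolpath length = 47.5 cm³ / 0.0817 mm² = 47500 / 0.0817 = 581395.3 mm.
Time extruding = 581395.3 / 44.3, so 13124 s.
That's 13124 s → 3.65 hours.

3.65 hours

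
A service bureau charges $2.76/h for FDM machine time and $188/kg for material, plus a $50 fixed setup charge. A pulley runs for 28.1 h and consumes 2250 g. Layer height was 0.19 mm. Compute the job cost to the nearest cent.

Time charge = 2.76 × 28.1, so $77.556.
Feedstock cost = 188 × 2250/1000 = $423.00.
Adding setup: 77.556 + 423.00 + 50 → 550.556 ≈ $550.56.

$550.56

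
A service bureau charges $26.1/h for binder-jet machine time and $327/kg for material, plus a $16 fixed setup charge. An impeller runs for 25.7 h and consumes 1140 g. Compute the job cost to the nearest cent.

$1059.55

Machine-time cost = 26.1 × 25.7 = $670.77.
Feedstock cost = 327 × 1140/1000 = $372.78.
Total = 670.77 + 372.78 + 16 = $1059.55.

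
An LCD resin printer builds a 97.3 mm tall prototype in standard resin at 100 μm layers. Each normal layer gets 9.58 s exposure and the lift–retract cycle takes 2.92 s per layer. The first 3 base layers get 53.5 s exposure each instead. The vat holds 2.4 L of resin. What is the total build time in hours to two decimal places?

3.42 hours

Layers = ⌈97.3/0.1⌉ = 973.
Bottom layers = 3 × (53.5 + 2.92), so 169.26 s.
Remaining layers = 970 × (9.58 + 2.92), so 12125 s.
Total = 169.26 + 12125 = 12294.26 s = 3.42 hours.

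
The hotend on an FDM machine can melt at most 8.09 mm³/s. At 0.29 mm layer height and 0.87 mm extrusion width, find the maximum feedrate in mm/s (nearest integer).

Bead cross-section: 0.29 × 0.87 → 0.2523 mm².
Max speed = 8.09 / 0.2523 = 32.07 ≈ 32 mm/s.

32 mm/s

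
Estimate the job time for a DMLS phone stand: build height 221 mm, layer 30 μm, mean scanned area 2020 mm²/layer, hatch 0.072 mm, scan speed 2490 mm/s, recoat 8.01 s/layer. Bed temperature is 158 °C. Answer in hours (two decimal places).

Layer count = ceil(221 / 0.03) = 7367.
Per-layer scan distance = 2020 / 0.072, so 28055.6 mm.
Laser time per layer = 28055.6 / 2490 = 11.2673 s.
Per-layer time: 11.2673 + 8.01 → 19.2773 s.
Total: 7367 × 19.2773 s = 142015.8691 s → 39.45 hours.

39.45 hours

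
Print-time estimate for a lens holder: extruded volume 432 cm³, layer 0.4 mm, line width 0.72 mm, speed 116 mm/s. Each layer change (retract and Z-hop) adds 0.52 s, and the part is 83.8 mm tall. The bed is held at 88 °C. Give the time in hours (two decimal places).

3.62 hours

Line area = 0.4 × 0.72, so 0.288 mm².
Total extruded path = 432000/0.288 = 1500000 mm.
Time extruding = 1500000 / 116, so 12931 s.
Layer count = ceil(83.8 / 0.4) = 210.
Non-print overhead = 210 × 0.52 = 109.2 s.
Altogether 12931 + 109.2 = 13040.2 s, i.e. 3.62 hours.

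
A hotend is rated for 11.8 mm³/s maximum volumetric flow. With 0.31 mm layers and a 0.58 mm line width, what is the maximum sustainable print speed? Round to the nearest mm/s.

A: 0.31 × 0.58 → 0.1798 mm².
Max speed = 11.8 / 0.1798 = 65.63 ≈ 66 mm/s.

66 mm/s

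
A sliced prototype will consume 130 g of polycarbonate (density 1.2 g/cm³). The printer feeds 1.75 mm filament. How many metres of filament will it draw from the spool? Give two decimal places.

Volume = 130 g / 1.2 g·cm⁻³ = 108.3333 cm³ = 108333.3 mm³.
Cross-section of 1.75 mm filament: π·(1.75/2)² = 2.4053 mm².
Length = 108333.3 / 2.4053 = 45039.41 mm = 45.04 m.

45.04 m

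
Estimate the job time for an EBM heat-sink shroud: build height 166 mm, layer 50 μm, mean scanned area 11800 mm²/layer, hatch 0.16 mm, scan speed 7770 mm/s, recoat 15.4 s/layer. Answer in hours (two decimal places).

Layer count = ceil(166 / 0.05) = 3320.
Scan path per layer = 11800 / 0.16, so 73750 mm.
Per-layer scan time = 73750 / 7770 = 9.4916 s.
Layer cycle = 9.4916 + 15.4, so 24.8916 s.
Build time = 3320 × 24.8916 = 82640.112 s = 22.96 hours.

22.96 hours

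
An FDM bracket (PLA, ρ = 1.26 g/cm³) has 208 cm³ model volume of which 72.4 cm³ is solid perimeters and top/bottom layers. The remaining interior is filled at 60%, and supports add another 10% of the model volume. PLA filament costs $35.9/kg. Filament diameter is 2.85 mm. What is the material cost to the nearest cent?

Infill region = 208 − 72.4 = 135.6 cm³.
Infill volume = 0.60 × 135.6, so 81.36 cm³.
Support: 0.10 × 208 → 20.8 cm³.
Total extruded: 72.4 + 81.36 + 20.8 → 174.56 cm³.
Mass = 174.56 × 1.26 = 219.9456 g.
Cost = 219.9456 g / 1000 × $35.9/kg = $7.90.

$7.90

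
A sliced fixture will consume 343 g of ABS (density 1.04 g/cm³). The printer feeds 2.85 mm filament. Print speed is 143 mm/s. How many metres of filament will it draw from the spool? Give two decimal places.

Extruded volume: 343/1.04 = 329.8077 cm³ (329807.7 mm³).
Filament cross-section = π × (2.85/2)² = 6.3794 mm².
L = V/A = 329807.7/6.3794 = 51698.86 mm → 51.70 m.

51.70 m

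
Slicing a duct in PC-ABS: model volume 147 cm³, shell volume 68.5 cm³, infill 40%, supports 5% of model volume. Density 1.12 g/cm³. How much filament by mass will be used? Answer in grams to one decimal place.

120.1 g

Volume inside the shell = 147 − 68.5, so 78.5 cm³.
Deposited infill = 0.40 × 78.5 = 31.4 cm³.
Support = 0.05 × 147 = 7.35 cm³.
Deposited volume = 68.5 + 31.4 + 7.35 = 107.25 cm³.
Mass: 107.25 × 1.12 → 120.12 g.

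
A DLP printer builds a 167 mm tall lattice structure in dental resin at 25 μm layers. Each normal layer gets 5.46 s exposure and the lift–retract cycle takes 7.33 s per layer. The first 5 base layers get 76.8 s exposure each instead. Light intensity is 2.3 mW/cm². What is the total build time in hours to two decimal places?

23.83 hours

Layer count = ceil(167 / 0.025) = 6680.
Burn-in layers: 5 × (76.8 + 7.33) → 420.65 s.
Normal layers = 6675 × (5.46 + 7.33), so 85373.25 s.
Sum: 420.65 + 85373.25 = 85793.9 s → 23.83 hours.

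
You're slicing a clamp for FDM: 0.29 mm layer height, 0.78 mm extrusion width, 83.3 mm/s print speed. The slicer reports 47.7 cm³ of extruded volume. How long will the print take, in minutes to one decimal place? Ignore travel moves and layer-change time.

Extrusion cross-section: 0.29 × 0.78 → 0.2262 mm².
Path length: 47700 mm³ / 0.2262 mm² → 210875.3 mm.
Time extruding = 210875.3 / 83.3, so 2531.5 s.
Converting: 2531.5 s = 42.2 minutes.

42.2 minutes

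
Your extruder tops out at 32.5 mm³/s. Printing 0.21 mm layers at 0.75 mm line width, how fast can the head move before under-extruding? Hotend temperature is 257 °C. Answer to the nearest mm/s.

Extrusion cross-section: 0.21 × 0.75 → 0.1575 mm².
v_max = Q/A = 32.5/0.1575 = 206.35 mm/s → 206 mm/s.

206 mm/s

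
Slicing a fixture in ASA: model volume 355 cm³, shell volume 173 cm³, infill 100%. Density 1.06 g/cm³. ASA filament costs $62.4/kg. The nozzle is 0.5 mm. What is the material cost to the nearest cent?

Volume inside the shell = 355 − 173 = 182 cm³.
Infill deposited = 1.00 × 182, so 182 cm³.
Total printed volume = 173 + 182 = 355 cm³.
Mass: 355 × 1.06 → 376.3 g.
At $62.4/kg: 376.3/1000 × 62.4 = $23.48.

$23.48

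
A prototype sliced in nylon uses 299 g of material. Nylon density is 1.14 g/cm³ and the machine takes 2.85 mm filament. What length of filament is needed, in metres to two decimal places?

Volume = 299 g / 1.14 g·cm⁻³ = 262.2807 cm³ = 262280.7 mm³.
Filament cross-section = π × (2.85/2)² = 6.3794 mm².
Length = 262280.7 / 6.3794 = 41113.69 mm = 41.11 m.

41.11 m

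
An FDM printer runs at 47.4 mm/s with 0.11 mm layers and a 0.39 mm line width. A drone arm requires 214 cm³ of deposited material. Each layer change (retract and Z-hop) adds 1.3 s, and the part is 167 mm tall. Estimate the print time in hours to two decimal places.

Line area = 0.11 × 0.39, so 0.0429 mm².
Total extruded path = 214000/0.0429 = 4988345 mm.
Print-move time = 4988345 / 47.4, so 105239.3 s.
Layer count = ceil(167 / 0.11) = 1519.
Layer-change overhead = 1519 × 1.3 = 1974.7 s.
Total = 105239.3 + 1974.7 = 107214 s = 29.78 hours.

29.78 hours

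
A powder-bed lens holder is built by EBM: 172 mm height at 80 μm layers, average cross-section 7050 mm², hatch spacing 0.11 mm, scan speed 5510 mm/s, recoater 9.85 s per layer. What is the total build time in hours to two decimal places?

Layer count = ceil(172 / 0.08) = 2150.
Per-layer scan distance = 7050 / 0.11, so 64090.9 mm.
Per-layer scan time: 64090.9 / 5510 → 11.6317 s.
Per-layer time = 11.6317 + 9.85 = 21.4817 s.
2150 layers × 21.4817 s/layer = 46185.655 s, i.e. 12.83 hours.

12.83 hours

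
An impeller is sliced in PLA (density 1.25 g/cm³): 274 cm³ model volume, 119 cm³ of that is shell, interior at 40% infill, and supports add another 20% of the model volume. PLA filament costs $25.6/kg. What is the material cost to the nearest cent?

$7.55

Interior volume = 274 − 119 = 155 cm³.
Infill deposited = 0.40 × 155, so 62 cm³.
Support: 0.20 × 274 → 54.8 cm³.
Total printed volume = 119 + 62 + 54.8 = 235.8 cm³.
Mass = 235.8 × 1.25 = 294.75 g.
Cost = 294.75 g / 1000 × $25.6/kg = $7.55.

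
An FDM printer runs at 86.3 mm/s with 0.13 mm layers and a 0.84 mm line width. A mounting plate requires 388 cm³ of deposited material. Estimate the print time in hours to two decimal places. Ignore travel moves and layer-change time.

11.44 hours

Line area = 0.13 × 0.84, so 0.1092 mm².
Path length: 388000 mm³ / 0.1092 mm² → 3553113.6 mm.
Extrusion time = 3553113.6 / 86.3, so 41171.7 s.
Converting: 41171.7 s = 11.44 hours.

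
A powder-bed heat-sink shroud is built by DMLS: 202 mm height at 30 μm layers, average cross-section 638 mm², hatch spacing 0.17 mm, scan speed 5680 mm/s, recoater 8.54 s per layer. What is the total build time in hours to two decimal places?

17.21 hours

Layers = ⌈202/0.03⌉ = 6734.
Hatch length per layer = 638 / 0.17 = 3752.9 mm.
Scan time per layer = 3752.9 / 5680, so 0.6607 s.
Layer cycle: 0.6607 + 8.54 → 9.2007 s.
Total: 6734 × 9.2007 s = 61957.5138 s → 17.21 hours.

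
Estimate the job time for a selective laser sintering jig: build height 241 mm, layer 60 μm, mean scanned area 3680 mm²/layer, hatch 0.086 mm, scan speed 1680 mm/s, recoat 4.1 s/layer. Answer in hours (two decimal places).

Layers = ⌈241/0.06⌉ = 4017.
Scan path per layer = 3680 / 0.086 = 42790.7 mm.
Laser time per layer = 42790.7 / 1680 = 25.4707 s.
Per-layer time = 25.4707 + 4.1 = 29.5707 s.
4017 layers × 29.5707 s/layer = 118785.5019 s, i.e. 33.00 hours.

33.00 hours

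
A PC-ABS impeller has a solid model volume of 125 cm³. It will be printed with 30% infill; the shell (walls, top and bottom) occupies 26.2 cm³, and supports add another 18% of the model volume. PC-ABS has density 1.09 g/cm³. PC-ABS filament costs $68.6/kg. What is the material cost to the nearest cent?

$5.86

Infill region = 125 − 26.2 = 98.8 cm³.
Deposited infill: 0.30 × 98.8 → 29.64 cm³.
Support = 0.18 × 125, so 22.5 cm³.
Total extruded: 26.2 + 29.64 + 22.5 → 78.34 cm³.
Mass: 78.34 × 1.09 → 85.3906 g.
At $68.6/kg: 85.3906/1000 × 68.6 = $5.86.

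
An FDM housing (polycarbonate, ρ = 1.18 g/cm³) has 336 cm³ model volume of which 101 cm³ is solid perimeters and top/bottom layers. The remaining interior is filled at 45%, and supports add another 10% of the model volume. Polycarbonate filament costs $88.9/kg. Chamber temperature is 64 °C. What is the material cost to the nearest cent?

$25.21

Volume inside the shell = 336 − 101 = 235 cm³.
Infill volume = 0.45 × 235, so 105.75 cm³.
Support = 0.10 × 336, so 33.6 cm³.
Total printed volume = 101 + 105.75 + 33.6, so 240.35 cm³.
Mass: 240.35 × 1.18 → 283.613 g.
At $88.9/kg: 283.613/1000 × 88.9 = $25.21.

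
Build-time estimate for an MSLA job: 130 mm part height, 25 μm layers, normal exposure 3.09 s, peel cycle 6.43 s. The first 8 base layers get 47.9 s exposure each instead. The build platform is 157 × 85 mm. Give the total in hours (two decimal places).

13.85 hours

Layer count = ceil(130 / 0.025) = 5200.
Burn-in layers = 8 × (47.9 + 6.43), so 434.64 s.
Remaining layers: 5192 × (3.09 + 6.43) → 49427.84 s.
Sum: 434.64 + 49427.84 = 49862.48 s → 13.85 hours.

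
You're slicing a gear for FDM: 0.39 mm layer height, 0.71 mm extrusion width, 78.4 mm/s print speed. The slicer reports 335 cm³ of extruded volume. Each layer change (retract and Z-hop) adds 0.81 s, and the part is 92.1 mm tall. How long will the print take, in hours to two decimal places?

Line area: 0.39 × 0.71 → 0.2769 mm².
Path length: 335000 mm³ / 0.2769 mm² → 1209823 mm.
Print-move time: 1209823 / 78.4 → 15431.4 s.
Number of layers: 92.1 / 0.39 → 237 (rounded up).
Non-print overhead: 237 × 0.81 → 191.97 s.
Total = 15431.4 + 191.97 = 15623.37 s = 4.34 hours.

4.34 hours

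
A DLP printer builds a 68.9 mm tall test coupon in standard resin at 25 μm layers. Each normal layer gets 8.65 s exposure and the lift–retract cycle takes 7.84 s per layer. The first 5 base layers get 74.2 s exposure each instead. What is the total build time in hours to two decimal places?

Layer count = ceil(68.9 / 0.025) = 2756.
Burn-in layers = 5 × (74.2 + 7.84), so 410.2 s.
Normal layers = 2751 × (8.65 + 7.84) = 45363.99 s.
Sum: 410.2 + 45363.99 = 45774.19 s → 12.72 hours.

12.72 hours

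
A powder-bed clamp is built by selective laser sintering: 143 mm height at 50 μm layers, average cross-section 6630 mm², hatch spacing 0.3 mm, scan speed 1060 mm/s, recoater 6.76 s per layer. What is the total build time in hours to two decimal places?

Number of layers: 143 / 0.05 → 2860 (rounded up).
Hatch length per layer = 6630 / 0.3, so 22100 mm.
Per-layer scan time: 22100 / 1060 → 20.8491 s.
Time per layer = 20.8491 + 6.76, so 27.6091 s.
2860 layers × 27.6091 s/layer = 78962.026 s, i.e. 21.93 hours.

21.93 hours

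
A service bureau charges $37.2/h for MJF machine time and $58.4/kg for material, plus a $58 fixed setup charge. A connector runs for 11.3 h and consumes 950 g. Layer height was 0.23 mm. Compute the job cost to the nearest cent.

Machine-time cost = 37.2 × 11.3, so $420.36.
Feedstock cost: 58.4 × 950/1000 → $55.48.
Total = 420.36 + 55.48 + 58 = $533.84.

$533.84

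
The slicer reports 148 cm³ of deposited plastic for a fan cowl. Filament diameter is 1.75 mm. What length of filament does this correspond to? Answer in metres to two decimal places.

A = π r² = π × 0.875² = 2.4053 mm².
Length = 148 cm³ / 2.4053 mm² = 148000 / 2.4053 = 61530.79 mm = 61.53 m.

61.53 m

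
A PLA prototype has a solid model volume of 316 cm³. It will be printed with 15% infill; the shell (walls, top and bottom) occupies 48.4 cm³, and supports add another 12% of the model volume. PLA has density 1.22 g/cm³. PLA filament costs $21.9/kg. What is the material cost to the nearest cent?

$3.38

Volume inside the shell: 316 − 48.4 → 267.6 cm³.
Infill volume = 0.15 × 267.6 = 40.14 cm³.
Support = 0.12 × 316 = 37.92 cm³.
Total printed volume = 48.4 + 40.14 + 37.92 = 126.46 cm³.
Mass = 126.46 × 1.22, so 154.2812 g.
At $21.9/kg: 154.2812/1000 × 21.9 = $3.38.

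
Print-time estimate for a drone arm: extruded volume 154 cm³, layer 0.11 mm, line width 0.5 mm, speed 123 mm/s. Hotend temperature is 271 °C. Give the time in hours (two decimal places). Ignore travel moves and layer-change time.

6.32 hours

Bead cross-section: 0.11 × 0.5 → 0.055 mm².
Total extruded path = 154000/0.055 = 2800000 mm.
Print-move time: 2800000 / 123 → 22764.2 s.
Converting: 22764.2 s = 6.32 hours.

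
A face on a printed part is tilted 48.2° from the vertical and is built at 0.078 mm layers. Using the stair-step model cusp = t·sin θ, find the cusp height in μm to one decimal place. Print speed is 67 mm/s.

sin(48.2°) = 0.7455, so cusp = 0.078 × 0.7455 = 0.058149 mm → 58.1 μm.

58.1 μm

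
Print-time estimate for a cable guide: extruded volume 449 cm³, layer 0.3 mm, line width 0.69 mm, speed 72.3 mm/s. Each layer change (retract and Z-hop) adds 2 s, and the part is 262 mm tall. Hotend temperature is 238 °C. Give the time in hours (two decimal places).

Extrusion cross-section = 0.3 × 0.69 = 0.207 mm².
Toolpath length = 449 cm³ / 0.207 mm² = 449000 / 0.207 = 2169082.1 mm.
Print-move time = 2169082.1 / 72.3 = 30001.1 s.
Number of layers: 262 / 0.3 → 874 (rounded up).
Non-print overhead = 874 × 2 = 1748 s.
Altogether 30001.1 + 1748 = 31749.1 s, i.e. 8.82 hours.

8.82 hours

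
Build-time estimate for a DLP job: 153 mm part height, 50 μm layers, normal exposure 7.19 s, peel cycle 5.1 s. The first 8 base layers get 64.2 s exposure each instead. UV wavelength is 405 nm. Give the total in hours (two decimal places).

10.57 hours

Layer count = ceil(153 / 0.05) = 3060.
Base layers = 8 × (64.2 + 5.1) = 554.4 s.
Normal layers = 3052 × (7.19 + 5.1), so 37509.08 s.
Sum: 554.4 + 37509.08 = 38063.48 s → 10.57 hours.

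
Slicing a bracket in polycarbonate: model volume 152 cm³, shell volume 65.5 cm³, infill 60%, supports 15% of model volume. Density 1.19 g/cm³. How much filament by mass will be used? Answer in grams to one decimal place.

Volume inside the shell = 152 − 65.5, so 86.5 cm³.
Deposited infill = 0.60 × 86.5 = 51.9 cm³.
Support = 0.15 × 152 = 22.8 cm³.
Total extruded = 65.5 + 51.9 + 22.8 = 140.2 cm³.
Mass: 140.2 × 1.19 → 166.838 g.

166.8 g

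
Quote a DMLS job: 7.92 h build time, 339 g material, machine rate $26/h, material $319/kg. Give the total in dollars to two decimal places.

Machine-time cost = 26 × 7.92, so $205.92.
Material charge = 319 × 339/1000, so $108.141.
Job cost: 205.92 + 108.141 = 314.061 ≈ $314.06.

$314.06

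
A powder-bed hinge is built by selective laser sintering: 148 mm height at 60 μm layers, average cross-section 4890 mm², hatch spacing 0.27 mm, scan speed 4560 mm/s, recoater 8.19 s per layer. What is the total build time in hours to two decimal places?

8.33 hours

Layers = ⌈148/0.06⌉ = 2467.
Per-layer scan distance = 4890 / 0.27, so 18111.1 mm.
Per-layer scan time = 18111.1 / 4560 = 3.9717 s.
Layer cycle = 3.9717 + 8.19 = 12.1617 s.
Total: 2467 × 12.1617 s = 30002.9139 s → 8.33 hours.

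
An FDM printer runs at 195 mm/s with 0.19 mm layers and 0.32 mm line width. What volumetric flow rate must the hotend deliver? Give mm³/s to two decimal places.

11.86

Extrusion cross-section = 0.19 × 0.32, so 0.0608 mm².
Volumetric flow = 195 × 0.0608 = 11.86 mm³/s.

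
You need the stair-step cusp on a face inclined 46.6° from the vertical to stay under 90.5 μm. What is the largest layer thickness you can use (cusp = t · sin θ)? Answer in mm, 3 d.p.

0.125 mm

t = h_c / sin θ = 0.0905 / 0.7266 = 0.125 mm.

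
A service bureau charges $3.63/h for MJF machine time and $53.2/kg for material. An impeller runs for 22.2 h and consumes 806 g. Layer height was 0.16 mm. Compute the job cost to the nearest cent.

$123.47

Machine cost = 3.63 × 22.2, so $80.586.
Material cost = 53.2 × 806/1000, so $42.8792.
Total = 80.586 + 42.8792 = 123.4652 ≈ $123.47.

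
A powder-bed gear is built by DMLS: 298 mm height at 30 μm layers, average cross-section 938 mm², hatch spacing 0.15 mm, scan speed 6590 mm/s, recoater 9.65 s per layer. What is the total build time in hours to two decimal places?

Number of layers: 298 / 0.03 → 9934 (rounded up).
Hatch length per layer: 938 / 0.15 → 6253.3 mm.
Scan time per layer: 6253.3 / 6590 → 0.9489 s.
Time per layer = 0.9489 + 9.65 = 10.5989 s.
Build time = 9934 × 10.5989 = 105289.4726 s = 29.25 hours.

29.25 hours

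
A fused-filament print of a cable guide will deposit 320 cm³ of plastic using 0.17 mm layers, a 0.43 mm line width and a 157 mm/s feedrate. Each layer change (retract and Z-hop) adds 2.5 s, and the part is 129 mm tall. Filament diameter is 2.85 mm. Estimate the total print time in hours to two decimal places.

Line area = 0.17 × 0.43 = 0.0731 mm².
Path length: 320000 mm³ / 0.0731 mm² → 4377565 mm.
Time extruding: 4377565 / 157 → 27882.6 s.
Layers = ⌈129/0.17⌉ = 759.
Layer-change overhead = 759 × 2.5 = 1897.5 s.
Total = 27882.6 + 1897.5 = 29780.1 s = 8.27 hours.

8.27 hours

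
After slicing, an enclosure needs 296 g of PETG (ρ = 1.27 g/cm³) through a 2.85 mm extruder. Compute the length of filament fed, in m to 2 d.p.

36.53 m

Extruded volume: 296/1.27 = 233.0709 cm³ (233070.9 mm³).
A = π r² = π × 1.425² = 6.3794 mm².
L = V/A = 233070.9/6.3794 = 36534.92 mm → 36.53 m.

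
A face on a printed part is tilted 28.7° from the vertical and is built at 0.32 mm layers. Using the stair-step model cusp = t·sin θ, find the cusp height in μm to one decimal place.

153.7 μm

Cusp = layer height × sin(28.7°) = 0.32 × 0.4802 = 0.153664 mm = 153.7 μm.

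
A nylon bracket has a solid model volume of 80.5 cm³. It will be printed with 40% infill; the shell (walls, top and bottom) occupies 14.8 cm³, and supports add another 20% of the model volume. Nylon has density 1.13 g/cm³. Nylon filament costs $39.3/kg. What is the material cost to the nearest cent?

Volume inside the shell: 80.5 − 14.8 → 65.7 cm³.
Deposited infill: 0.40 × 65.7 → 26.28 cm³.
Support = 0.20 × 80.5, so 16.1 cm³.
Deposited volume = 14.8 + 26.28 + 16.1 = 57.18 cm³.
Mass = 57.18 × 1.13, so 64.6134 g.
At $39.3/kg: 64.6134/1000 × 39.3 = $2.54.

$2.54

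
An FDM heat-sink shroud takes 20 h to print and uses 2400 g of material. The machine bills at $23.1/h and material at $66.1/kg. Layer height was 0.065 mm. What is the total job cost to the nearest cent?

Machine cost = 23.1 × 20 = $462.00.
Material cost = 66.1 × 2400/1000 = $158.64.
Total = 462.00 + 158.64 = $620.64.

$620.64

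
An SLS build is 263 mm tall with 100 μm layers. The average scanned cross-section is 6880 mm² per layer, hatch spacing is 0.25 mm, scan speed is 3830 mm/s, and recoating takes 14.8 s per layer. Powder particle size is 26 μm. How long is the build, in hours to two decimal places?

16.06 hours

Number of layers: 263 / 0.1 → 2630 (rounded up).
Hatch length per layer: 6880 / 0.25 → 27520 mm.
Per-layer scan time: 27520 / 3830 → 7.1854 s.
Per-layer time: 7.1854 + 14.8 → 21.9854 s.
Build time = 2630 × 21.9854 = 57821.602 s = 16.06 hours.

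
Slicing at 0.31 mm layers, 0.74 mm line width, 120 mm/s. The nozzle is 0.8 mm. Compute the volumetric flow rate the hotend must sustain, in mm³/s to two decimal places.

A = 0.31 × 0.74, so 0.2294 mm².
Volumetric flow = 120 × 0.2294 = 27.53 mm³/s.

27.53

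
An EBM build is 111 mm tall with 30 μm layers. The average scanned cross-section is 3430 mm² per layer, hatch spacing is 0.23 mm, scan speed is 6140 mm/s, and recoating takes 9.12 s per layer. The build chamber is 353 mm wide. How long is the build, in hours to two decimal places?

11.87 hours

Number of layers: 111 / 0.03 → 3700 (rounded up).
Per-layer scan distance = 3430 / 0.23 = 14913 mm.
Per-layer scan time: 14913 / 6140 → 2.4288 s.
Layer cycle = 2.4288 + 9.12, so 11.5488 s.
Build time = 3700 × 11.5488 = 42730.56 s = 11.87 hours.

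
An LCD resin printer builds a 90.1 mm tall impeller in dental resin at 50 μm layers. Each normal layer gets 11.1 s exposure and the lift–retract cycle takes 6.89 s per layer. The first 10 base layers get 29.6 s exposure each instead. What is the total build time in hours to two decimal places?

Layers = ⌈90.1/0.05⌉ = 1802.
Burn-in layers = 10 × (29.6 + 6.89), so 364.9 s.
Remaining layers = 1792 × (11.1 + 6.89), so 32238.08 s.
Sum: 364.9 + 32238.08 = 32602.98 s → 9.06 hours.

9.06 hours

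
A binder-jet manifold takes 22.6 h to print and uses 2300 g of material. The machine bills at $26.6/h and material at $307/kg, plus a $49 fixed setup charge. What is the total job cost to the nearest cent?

Machine-time cost = 26.6 × 22.6 = $601.16.
Material charge = 307 × 2300/1000, so $706.10.
Adding setup: 601.16 + 706.10 + 49 → $1356.26.

$1356.26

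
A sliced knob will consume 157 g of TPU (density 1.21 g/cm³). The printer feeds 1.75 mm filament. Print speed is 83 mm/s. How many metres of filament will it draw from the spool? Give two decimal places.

Extruded volume: 157/1.21 = 129.7521 cm³ (129752.1 mm³).
A = π r² = π × 0.875² = 2.4053 mm².
Length = 129752.1 / 2.4053 = 53944.25 mm = 53.94 m.

53.94 m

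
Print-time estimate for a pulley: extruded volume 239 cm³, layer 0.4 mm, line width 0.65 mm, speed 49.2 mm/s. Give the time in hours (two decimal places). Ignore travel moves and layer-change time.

5.19 hours

Bead cross-section = 0.4 × 0.65 = 0.26 mm².
Path length: 239000 mm³ / 0.26 mm² → 919230.8 mm.
Print-move time = 919230.8 / 49.2, so 18683.6 s.
18683.6 s = 5.19 hours.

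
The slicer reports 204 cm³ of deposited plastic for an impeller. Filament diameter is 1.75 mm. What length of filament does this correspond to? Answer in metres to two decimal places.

84.81 m

Filament cross-section = π × (1.75/2)² = 2.4053 mm².
Length = 204 cm³ / 2.4053 mm² = 204000 / 2.4053 = 84812.71 mm = 84.81 m.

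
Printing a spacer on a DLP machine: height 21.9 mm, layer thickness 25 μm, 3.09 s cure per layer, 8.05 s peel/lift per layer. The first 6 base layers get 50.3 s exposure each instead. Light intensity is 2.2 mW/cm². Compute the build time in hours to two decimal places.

2.79 hours

Layer count = ceil(21.9 / 0.025) = 876.
Burn-in layers = 6 × (50.3 + 8.05) = 350.1 s.
Regular layers: 870 × (3.09 + 8.05) → 9691.8 s.
Total = 350.1 + 9691.8 = 10041.9 s = 2.79 hours.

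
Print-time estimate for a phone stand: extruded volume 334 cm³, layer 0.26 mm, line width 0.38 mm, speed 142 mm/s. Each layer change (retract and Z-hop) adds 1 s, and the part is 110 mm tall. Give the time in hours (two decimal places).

6.73 hours

Line area = 0.26 × 0.38 = 0.0988 mm².
Path length: 334000 mm³ / 0.0988 mm² → 3380566.8 mm.
Print-move time: 3380566.8 / 142 → 23806.8 s.
Layer count = ceil(110 / 0.26) = 424.
Non-print overhead: 424 × 1 → 424 s.
Altogether 23806.8 + 424 = 24230.8 s, i.e. 6.73 hours.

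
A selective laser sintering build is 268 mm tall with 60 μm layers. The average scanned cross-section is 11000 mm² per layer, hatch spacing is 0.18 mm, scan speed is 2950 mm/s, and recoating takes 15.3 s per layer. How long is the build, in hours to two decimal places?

44.69 hours

Number of layers: 268 / 0.06 → 4467 (rounded up).
Per-layer scan distance = 11000 / 0.18 = 61111.1 mm.
Laser time per layer: 61111.1 / 2950 → 20.7156 s.
Time per layer = 20.7156 + 15.3 = 36.0156 s.
Build time = 4467 × 36.0156 = 160881.6852 s = 44.69 hours.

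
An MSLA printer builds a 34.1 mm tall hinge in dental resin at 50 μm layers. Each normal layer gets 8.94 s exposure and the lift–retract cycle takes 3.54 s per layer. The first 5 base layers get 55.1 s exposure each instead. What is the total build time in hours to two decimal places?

Layer count = ceil(34.1 / 0.05) = 682.
Base layers = 5 × (55.1 + 3.54) = 293.2 s.
Regular layers = 677 × (8.94 + 3.54), so 8448.96 s.
Sum: 293.2 + 8448.96 = 8742.16 s → 2.43 hours.

2.43 hours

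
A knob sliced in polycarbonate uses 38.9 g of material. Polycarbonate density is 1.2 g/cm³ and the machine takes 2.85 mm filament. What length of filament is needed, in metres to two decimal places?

5.08 m

Extruded volume: 38.9/1.2 = 32.4167 cm³ (32416.7 mm³).
Cross-section of 2.85 mm filament: π·(2.85/2)² = 6.3794 mm².
L = V/A = 32416.7/6.3794 = 5081.47 mm → 5.08 m.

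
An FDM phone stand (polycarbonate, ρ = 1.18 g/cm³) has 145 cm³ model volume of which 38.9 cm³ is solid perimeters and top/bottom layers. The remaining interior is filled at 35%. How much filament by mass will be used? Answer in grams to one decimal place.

89.7 g

Infill region: 145 − 38.9 → 106.1 cm³.
Infill volume = 0.35 × 106.1, so 37.135 cm³.
Deposited volume = 38.9 + 37.135 = 76.035 cm³.
Mass = 76.035 × 1.18, so 89.7213 g.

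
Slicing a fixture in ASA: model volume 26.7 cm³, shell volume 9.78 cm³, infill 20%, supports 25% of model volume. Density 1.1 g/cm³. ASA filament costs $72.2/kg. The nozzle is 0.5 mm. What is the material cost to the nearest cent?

Volume inside the shell = 26.7 − 9.78 = 16.92 cm³.
Infill deposited: 0.20 × 16.92 → 3.384 cm³.
Support = 0.25 × 26.7, so 6.675 cm³.
Total printed volume: 9.78 + 3.384 + 6.675 → 19.839 cm³.
Mass = 19.839 × 1.1 = 21.8229 g.
Cost = 21.8229 g / 1000 × $72.2/kg = $1.58.

$1.58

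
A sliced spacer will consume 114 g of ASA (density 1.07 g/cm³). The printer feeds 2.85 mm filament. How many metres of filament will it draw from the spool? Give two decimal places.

Extruded volume: 114/1.07 = 106.5421 cm³ (106542.1 mm³).
A = π r² = π × 1.425² = 6.3794 mm².
Length = 106542.1 / 6.3794 = 16700.96 mm = 16.70 m.

16.70 m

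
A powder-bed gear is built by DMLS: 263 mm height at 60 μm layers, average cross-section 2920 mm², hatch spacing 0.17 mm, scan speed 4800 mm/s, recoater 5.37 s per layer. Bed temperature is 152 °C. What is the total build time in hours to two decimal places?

Layer count = ceil(263 / 0.06) = 4384.
Hatch length per layer = 2920 / 0.17 = 17176.5 mm.
Laser time per layer = 17176.5 / 4800 = 3.5784 s.
Per-layer time: 3.5784 + 5.37 → 8.9484 s.
Total: 4384 × 8.9484 s = 39229.7856 s → 10.90 hours.

10.90 hours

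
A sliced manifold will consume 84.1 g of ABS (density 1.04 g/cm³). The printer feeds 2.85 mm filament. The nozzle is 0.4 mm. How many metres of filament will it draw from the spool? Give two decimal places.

Extruded volume: 84.1/1.04 = 80.8654 cm³ (80865.4 mm³).
A = π r² = π × 1.425² = 6.3794 mm².
Length = 80865.4 / 6.3794 = 12676.02 mm = 12.68 m.

12.68 m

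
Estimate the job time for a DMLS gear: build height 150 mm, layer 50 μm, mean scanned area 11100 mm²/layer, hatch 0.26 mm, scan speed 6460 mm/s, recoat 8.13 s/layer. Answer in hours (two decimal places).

12.28 hours

Layers = ⌈150/0.05⌉ = 3000.
Per-layer scan distance: 11100 / 0.26 → 42692.3 mm.
Per-layer scan time = 42692.3 / 6460, so 6.6087 s.
Layer cycle = 6.6087 + 8.13, so 14.7387 s.
Total: 3000 × 14.7387 s = 44216.1 s → 12.28 hours.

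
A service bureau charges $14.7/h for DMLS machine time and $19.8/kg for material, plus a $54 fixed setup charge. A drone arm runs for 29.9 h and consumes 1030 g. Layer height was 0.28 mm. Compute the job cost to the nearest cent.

Time charge = 14.7 × 29.9, so $439.53.
Feedstock cost = 19.8 × 1030/1000, so $20.394.
Adding setup: 439.53 + 20.394 + 54 → 513.924 ≈ $513.92.

$513.92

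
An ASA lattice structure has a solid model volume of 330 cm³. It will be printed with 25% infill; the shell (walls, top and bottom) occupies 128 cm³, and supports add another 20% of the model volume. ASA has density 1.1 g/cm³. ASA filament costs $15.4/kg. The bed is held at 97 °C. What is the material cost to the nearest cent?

$4.14

Volume inside the shell = 330 − 128 = 202 cm³.
Deposited infill: 0.25 × 202 → 50.5 cm³.
Support: 0.20 × 330 → 66 cm³.
Total extruded: 128 + 50.5 + 66 → 244.5 cm³.
Mass = 244.5 × 1.1, so 268.95 g.
Cost = 268.95 g / 1000 × $15.4/kg = $4.14.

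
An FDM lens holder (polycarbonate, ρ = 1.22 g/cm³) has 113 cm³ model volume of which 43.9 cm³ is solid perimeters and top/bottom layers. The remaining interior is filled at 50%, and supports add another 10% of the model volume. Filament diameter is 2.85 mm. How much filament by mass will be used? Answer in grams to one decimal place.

109.5 g

Volume inside the shell: 113 − 43.9 → 69.1 cm³.
Infill deposited = 0.50 × 69.1, so 34.55 cm³.
Support: 0.10 × 113 → 11.3 cm³.
Total extruded: 43.9 + 34.55 + 11.3 → 89.75 cm³.
Mass = 89.75 × 1.22, so 109.495 g.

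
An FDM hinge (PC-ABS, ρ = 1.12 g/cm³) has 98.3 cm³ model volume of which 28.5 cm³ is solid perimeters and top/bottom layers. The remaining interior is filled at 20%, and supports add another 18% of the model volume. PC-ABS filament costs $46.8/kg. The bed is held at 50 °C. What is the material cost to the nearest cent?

Infill region = 98.3 − 28.5 = 69.8 cm³.
Infill volume: 0.20 × 69.8 → 13.96 cm³.
Support = 0.18 × 98.3, so 17.694 cm³.
Total extruded = 28.5 + 13.96 + 17.694, so 60.154 cm³.
Mass = 60.154 × 1.12 = 67.37248 g.
At $46.8/kg: 67.37248/1000 × 46.8 = $3.15.

$3.15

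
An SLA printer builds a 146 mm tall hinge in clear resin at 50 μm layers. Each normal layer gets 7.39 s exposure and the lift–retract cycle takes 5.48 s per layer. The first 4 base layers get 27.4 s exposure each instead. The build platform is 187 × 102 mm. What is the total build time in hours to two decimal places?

10.46 hours

Layer count = ceil(146 / 0.05) = 2920.
Bottom layers: 4 × (27.4 + 5.48) → 131.52 s.
Normal layers: 2916 × (7.39 + 5.48) → 37528.92 s.
Total = 131.52 + 37528.92 = 37660.44 s = 10.46 hours.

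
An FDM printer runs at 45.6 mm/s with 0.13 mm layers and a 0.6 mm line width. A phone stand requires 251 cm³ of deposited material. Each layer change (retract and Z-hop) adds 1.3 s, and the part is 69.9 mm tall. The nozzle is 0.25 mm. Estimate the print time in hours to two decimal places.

Bead cross-section: 0.13 × 0.6 → 0.078 mm².
Toolpath length = 251 cm³ / 0.078 mm² = 251000 / 0.078 = 3217948.7 mm.
Extrusion time = 3217948.7 / 45.6 = 70569.1 s.
Number of layers: 69.9 / 0.13 → 538 (rounded up).
Non-print overhead = 538 × 1.3 = 699.4 s.
Total = 70569.1 + 699.4 = 71268.5 s = 19.80 hours.

19.80 hours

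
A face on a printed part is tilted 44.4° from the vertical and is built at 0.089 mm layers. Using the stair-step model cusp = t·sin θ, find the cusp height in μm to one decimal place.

62.3 μm

Cusp = layer height × sin(44.4°) = 0.089 × 0.6997 = 0.062273 mm = 62.3 μm.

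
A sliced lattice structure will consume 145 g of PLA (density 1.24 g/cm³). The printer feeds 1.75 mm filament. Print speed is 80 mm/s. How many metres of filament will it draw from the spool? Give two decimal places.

48.62 m

Volume = 145 g / 1.24 g·cm⁻³ = 116.9355 cm³ = 116935.5 mm³.
Cross-section of 1.75 mm filament: π·(1.75/2)² = 2.4053 mm².
L = V/A = 116935.5/2.4053 = 48615.77 mm → 48.62 m.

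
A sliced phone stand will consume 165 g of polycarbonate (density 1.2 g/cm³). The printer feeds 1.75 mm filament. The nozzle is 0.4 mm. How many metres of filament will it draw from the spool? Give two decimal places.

Extruded volume: 165/1.2 = 137.5 cm³ (137500 mm³).
A = π r² = π × 0.875² = 2.4053 mm².
L = V/A = 137500/2.4053 = 57165.43 mm → 57.17 m.

57.17 m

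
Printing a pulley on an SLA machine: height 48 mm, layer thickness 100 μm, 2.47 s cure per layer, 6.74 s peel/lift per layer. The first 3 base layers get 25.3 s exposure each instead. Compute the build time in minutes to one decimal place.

74.8 minutes

Layer count = ceil(48 / 0.1) = 480.
Burn-in layers = 3 × (25.3 + 6.74), so 96.12 s.
Remaining layers = 477 × (2.47 + 6.74) = 4393.17 s.
Sum: 96.12 + 4393.17 = 4489.29 s → 74.8 minutes.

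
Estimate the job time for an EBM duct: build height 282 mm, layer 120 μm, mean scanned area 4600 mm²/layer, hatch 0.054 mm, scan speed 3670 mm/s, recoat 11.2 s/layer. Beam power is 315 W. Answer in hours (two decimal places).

Layers = ⌈282/0.12⌉ = 2350.
Per-layer scan distance: 4600 / 0.054 → 85185.2 mm.
Per-layer scan time = 85185.2 / 3670 = 23.2112 s.
Time per layer = 23.2112 + 11.2, so 34.4112 s.
2350 layers × 34.4112 s/layer = 80866.32 s, i.e. 22.46 hours.

22.46 hours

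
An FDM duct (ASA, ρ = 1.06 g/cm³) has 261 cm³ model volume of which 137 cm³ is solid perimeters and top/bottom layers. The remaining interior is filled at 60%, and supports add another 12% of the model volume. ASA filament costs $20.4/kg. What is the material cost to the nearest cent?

$5.25

Interior volume = 261 − 137, so 124 cm³.
Deposited infill: 0.60 × 124 → 74.4 cm³.
Support: 0.12 × 261 → 31.32 cm³.
Total extruded = 137 + 74.4 + 31.32 = 242.72 cm³.
Mass = 242.72 × 1.06, so 257.2832 g.
Cost = 257.2832 g / 1000 × $20.4/kg = $5.25.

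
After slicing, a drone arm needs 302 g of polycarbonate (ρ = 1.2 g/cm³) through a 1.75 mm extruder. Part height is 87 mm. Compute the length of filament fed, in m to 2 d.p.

Volume = 302 g / 1.2 g·cm⁻³ = 251.6667 cm³ = 251666.7 mm³.
Filament cross-section = π × (1.75/2)² = 2.4053 mm².
L = V/A = 251666.7/2.4053 = 104630.07 mm → 104.63 m.

104.63 m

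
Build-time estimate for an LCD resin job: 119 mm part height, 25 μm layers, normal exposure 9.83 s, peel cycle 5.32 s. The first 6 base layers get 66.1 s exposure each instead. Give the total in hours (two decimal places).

Number of layers: 119 / 0.025 → 4760 (rounded up).
Burn-in layers: 6 × (66.1 + 5.32) → 428.52 s.
Normal layers: 4754 × (9.83 + 5.32) → 72023.1 s.
Total = 428.52 + 72023.1 = 72451.62 s = 20.13 hours.

20.13 hours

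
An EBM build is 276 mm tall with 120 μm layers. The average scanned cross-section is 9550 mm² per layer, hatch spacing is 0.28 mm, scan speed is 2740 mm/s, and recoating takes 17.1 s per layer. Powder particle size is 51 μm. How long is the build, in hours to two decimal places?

Layers = ⌈276/0.12⌉ = 2300.
Hatch length per layer = 9550 / 0.28, so 34107.1 mm.
Beam time per layer: 34107.1 / 2740 → 12.4478 s.
Time per layer: 12.4478 + 17.1 → 29.5478 s.
2300 layers × 29.5478 s/layer = 67959.94 s, i.e. 18.88 hours.

18.88 hours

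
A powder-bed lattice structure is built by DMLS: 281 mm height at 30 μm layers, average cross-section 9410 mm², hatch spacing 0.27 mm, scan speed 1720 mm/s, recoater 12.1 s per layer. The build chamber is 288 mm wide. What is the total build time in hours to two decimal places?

Number of layers: 281 / 0.03 → 9367 (rounded up).
Hatch length per layer: 9410 / 0.27 → 34851.9 mm.
Scan time per layer: 34851.9 / 1720 → 20.2627 s.
Per-layer time = 20.2627 + 12.1 = 32.3627 s.
9367 layers × 32.3627 s/layer = 303141.4109 s, i.e. 84.21 hours.

84.21 hours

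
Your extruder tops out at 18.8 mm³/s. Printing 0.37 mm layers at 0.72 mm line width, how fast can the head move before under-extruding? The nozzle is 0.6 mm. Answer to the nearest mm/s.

71 mm/s

A: 0.37 × 0.72 → 0.2664 mm².
Max speed = 18.8 / 0.2664 = 70.57 ≈ 71 mm/s.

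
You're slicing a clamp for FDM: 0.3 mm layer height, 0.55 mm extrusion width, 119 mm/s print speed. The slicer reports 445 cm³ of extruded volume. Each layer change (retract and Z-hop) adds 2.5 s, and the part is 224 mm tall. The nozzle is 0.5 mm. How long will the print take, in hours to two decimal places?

Bead cross-section: 0.3 × 0.55 → 0.165 mm².
Total extruded path = 445000/0.165 = 2696969.7 mm.
Extrusion time: 2696969.7 / 119 → 22663.6 s.
Layers = ⌈224/0.3⌉ = 747.
Z-hop total: 747 × 2.5 → 1867.5 s.
Altogether 22663.6 + 1867.5 = 24531.1 s, i.e. 6.81 hours.

6.81 hours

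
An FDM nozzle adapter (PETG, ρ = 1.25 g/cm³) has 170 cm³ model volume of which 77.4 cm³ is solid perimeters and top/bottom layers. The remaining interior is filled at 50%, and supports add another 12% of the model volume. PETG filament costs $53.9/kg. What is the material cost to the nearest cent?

Interior volume = 170 − 77.4, so 92.6 cm³.
Deposited infill = 0.50 × 92.6, so 46.3 cm³.
Support = 0.12 × 170 = 20.4 cm³.
Total extruded = 77.4 + 46.3 + 20.4, so 144.1 cm³.
Mass = 144.1 × 1.25, so 180.125 g.
Cost = 180.125 g / 1000 × $53.9/kg = $9.71.

$9.71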